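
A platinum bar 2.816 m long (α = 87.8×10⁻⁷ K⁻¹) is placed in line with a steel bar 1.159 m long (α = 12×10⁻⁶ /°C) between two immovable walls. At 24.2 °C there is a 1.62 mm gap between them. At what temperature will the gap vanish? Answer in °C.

T = 66.1 °C

α₁L₁ = 2.472448×10⁻⁵ m/K, α₂L₂ = 1.3908×10⁻⁵ m/K → total 3.863248×10⁻⁵ m/K
ΔT = g/(α₁L₁+α₂L₂) = 1.62×10⁻³ / 3.863248×10⁻⁵ = 41.934 K
T = 24.2 + 41.934 = 66.134 °C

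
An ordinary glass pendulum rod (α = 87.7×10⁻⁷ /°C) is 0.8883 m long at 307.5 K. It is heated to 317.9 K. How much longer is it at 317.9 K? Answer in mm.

ΔL = 0.0810 mm

|ΔT| = |317.9 − 307.5| = 10.4 K
ΔL = αL₀ΔT = (87.7×10⁻⁷)(0.8883)(10.4) = 8.10×10⁻⁵ m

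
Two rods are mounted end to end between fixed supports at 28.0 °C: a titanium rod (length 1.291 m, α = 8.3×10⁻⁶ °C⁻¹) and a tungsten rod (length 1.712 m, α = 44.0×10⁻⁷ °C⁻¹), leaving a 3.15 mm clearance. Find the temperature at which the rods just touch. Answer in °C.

T = 201 °C

Gap closes when ΔL₁ + ΔL₂ = 3.15 mm = 3.15×10⁻³ m
(α₁L₁ + α₂L₂)ΔT = g
α₁L₁ + α₂L₂ = 8.3×10⁻⁶×1.291 + 44.0×10⁻⁷×1.712 = 1.82481×10⁻⁵ m/K
ΔT = 3.15×10⁻³ / 1.82481×10⁻⁵ = 172.62 K
T = 28.0 + 172.62 = 200.62 °C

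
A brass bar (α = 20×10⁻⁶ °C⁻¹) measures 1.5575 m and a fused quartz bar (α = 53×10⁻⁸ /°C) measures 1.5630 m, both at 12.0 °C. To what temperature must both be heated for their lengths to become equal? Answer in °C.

T = 193.4 °C

L₁(1 + α₁ΔT) = L₂(1 + α₂ΔT) ⇒ ΔT = (L₂ − L₁)/(α₁L₁ − α₂L₂)
L₂ − L₁ = 1.5630 − 1.5575 = 5.50×10⁻³ m
α₁L₁ − α₂L₂ = 20×10⁻⁶×1.5575 − 53×10⁻⁸×1.5630 = 3.032161×10⁻⁵ m/K
ΔT = 5.50×10⁻³ / 3.032161×10⁻⁵ = 181.389 K
T = 12.0 + 181.389 = 193.389 °C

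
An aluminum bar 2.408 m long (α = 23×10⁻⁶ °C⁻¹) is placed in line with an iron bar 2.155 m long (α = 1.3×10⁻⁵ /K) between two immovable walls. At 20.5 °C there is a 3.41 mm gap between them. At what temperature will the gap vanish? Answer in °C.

T = 61.4 °C

Gap closes when ΔL₁ + ΔL₂ = 3.41 mm = 3.41×10⁻³ m
(α₁L₁ + α₂L₂)ΔT = g
α₁L₁ + α₂L₂ = 23×10⁻⁶×2.408 + 1.3×10⁻⁵×2.155 = 8.3399×10⁻⁵ m/K
ΔT = 3.41×10⁻³ / 8.3399×10⁻⁵ = 40.888 K
T = 20.5 + 40.888 = 61.388 °C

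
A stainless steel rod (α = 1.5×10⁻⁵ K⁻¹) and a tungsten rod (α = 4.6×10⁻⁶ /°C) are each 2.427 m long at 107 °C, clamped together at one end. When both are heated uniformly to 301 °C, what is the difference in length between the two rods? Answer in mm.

ΔT = 194 K
stainless steel: ΔL = 1.5×10⁻⁵ × 2.427 m × 194 = 7.0626×10⁻³ m = 7.0626 mm
tungsten: ΔL = 4.6×10⁻⁶ × 2.427 m × 194 = 2.1659×10⁻³ m = 2.1659 mm
difference = 7.0626 − 2.1659 = 4.8967 mm

4.90 mm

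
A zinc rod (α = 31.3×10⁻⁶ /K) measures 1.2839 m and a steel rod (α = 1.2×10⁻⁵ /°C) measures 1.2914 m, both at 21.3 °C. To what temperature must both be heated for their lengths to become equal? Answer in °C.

L₁(1 + α₁ΔT) = L₂(1 + α₂ΔT) ⇒ ΔT = (L₂ − L₁)/(α₁L₁ − α₂L₂)
L₂ − L₁ = 1.2914 − 1.2839 = 7.50×10⁻³ m
α₁L₁ − α₂L₂ = 31.3×10⁻⁶×1.2839 − 1.2×10⁻⁵×1.2914 = 2.468927×10⁻⁵ m/K
ΔT = 7.50×10⁻³ / 2.468927×10⁻⁵ = 303.776 K
T = 21.3 + 303.776 = 325.076 °C

T = 325.1 °C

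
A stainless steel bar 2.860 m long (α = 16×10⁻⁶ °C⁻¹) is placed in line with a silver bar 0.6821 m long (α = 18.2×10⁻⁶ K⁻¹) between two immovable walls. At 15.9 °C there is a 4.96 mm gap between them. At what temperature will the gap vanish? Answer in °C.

α₁L₁ = 4.576×10⁻⁵ m/K, α₂L₂ = 1.241422×10⁻⁵ m/K → total 5.817422×10⁻⁵ m/K
ΔT = g/(α₁L₁+α₂L₂) = 4.96×10⁻³ / 5.817422×10⁻⁵ = 85.26 K
T = 15.9 + 85.26 = 101.16 °C

T = 101 °C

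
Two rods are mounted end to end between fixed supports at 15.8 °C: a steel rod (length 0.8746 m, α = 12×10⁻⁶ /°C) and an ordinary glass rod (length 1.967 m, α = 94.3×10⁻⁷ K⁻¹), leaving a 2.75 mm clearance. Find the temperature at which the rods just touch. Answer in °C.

T = 110 °C

Gap closes when ΔL₁ + ΔL₂ = 2.75 mm = 2.75×10⁻³ m
(α₁L₁ + α₂L₂)ΔT = g
α₁L₁ + α₂L₂ = 12×10⁻⁶×0.8746 + 94.3×10⁻⁷×1.967 = 2.904401×10⁻⁵ m/K
ΔT = 2.75×10⁻³ / 2.904401×10⁻⁵ = 94.68 K
T = 15.8 + 94.68 = 110.48 °C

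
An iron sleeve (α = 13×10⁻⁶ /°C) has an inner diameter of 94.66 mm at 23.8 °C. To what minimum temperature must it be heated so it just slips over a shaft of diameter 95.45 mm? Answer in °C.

Required Δd = 95.45 − 94.66 = 0.79 mm
Δd = αd₀ΔT ⇒ ΔT = Δd/(αd₀) = 0.79 / (13×10⁻⁶ × 94.66) = 641.97 K
T_min = 23.8 + 641.97 = 665.77 °C

T = 666 °C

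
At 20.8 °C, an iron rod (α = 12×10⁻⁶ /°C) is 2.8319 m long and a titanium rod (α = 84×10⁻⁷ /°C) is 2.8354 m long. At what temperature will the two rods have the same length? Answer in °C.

Equal length when α₁L₁ΔT − α₂L₂ΔT = L₂ − L₁ = 3.50×10⁻³ m
α₁L₁ = 3.39828×10⁻⁵, α₂L₂ = 2.381736×10⁻⁵ → Δ(αL) = 1.016544×10⁻⁵ m/K
ΔT = 3.50×10⁻³ / 1.016544×10⁻⁵ = 344.304 K, so T = 20.8 + 344.304 = 365.104 °C

T = 365.1 °C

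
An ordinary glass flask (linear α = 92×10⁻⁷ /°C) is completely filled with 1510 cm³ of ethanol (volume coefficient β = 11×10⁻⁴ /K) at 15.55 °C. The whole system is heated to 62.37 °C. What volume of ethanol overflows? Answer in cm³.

The flask also expands: β_container ≈ 3α = 2.76×10⁻⁵ /K
Net overflow = V₀(β_liq − 3α_cont)ΔT
β − 3α = 1.10×10⁻³ − 2.76×10⁻⁵ = 1.0724×10⁻³ /K; ΔT = 46.82 K
ΔV = 1510 × 1.0724×10⁻³ × 46.82 = 75.8 cm³

75.8 cm³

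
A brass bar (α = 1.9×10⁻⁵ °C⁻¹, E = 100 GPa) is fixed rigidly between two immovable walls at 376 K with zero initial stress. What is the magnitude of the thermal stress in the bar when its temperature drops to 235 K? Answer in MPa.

Fully constrained: the free strain ε = αΔT is blocked, so σ = Eε = EαΔT.
|ΔT| = 141 K
σ = 100×10⁹ × 1.9×10⁻⁵ × 141 = 2.68×10⁸ Pa

σ = 268 MPa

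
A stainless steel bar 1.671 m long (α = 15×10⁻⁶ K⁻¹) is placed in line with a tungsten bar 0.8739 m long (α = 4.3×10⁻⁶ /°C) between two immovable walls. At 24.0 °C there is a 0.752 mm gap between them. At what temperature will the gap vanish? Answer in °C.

Gap closes when ΔL₁ + ΔL₂ = 0.752 mm = 7.52×10⁻⁴ m
(α₁L₁ + α₂L₂)ΔT = g
α₁L₁ + α₂L₂ = 15×10⁻⁶×1.671 + 4.3×10⁻⁶×0.8739 = 2.882277×10⁻⁵ m/K
ΔT = 7.52×10⁻⁴ / 2.882277×10⁻⁵ = 26.090 K
T = 24.0 + 26.090 = 50.090 °C

T = 50.1 °C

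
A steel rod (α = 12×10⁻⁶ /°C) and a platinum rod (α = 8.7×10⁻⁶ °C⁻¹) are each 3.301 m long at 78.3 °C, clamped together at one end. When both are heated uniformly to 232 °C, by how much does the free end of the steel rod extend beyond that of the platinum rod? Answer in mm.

ΔT = 153.7 K
steel: ΔL = 12×10⁻⁶ × 3.301 m × 153.7 = 6.0884×10⁻³ m = 6.0884 mm
platinum: ΔL = 8.7×10⁻⁶ × 3.301 m × 153.7 = 4.4141×10⁻³ m = 4.4141 mm
difference = 6.0884 − 4.4141 = 1.6743 mm

1.67 mm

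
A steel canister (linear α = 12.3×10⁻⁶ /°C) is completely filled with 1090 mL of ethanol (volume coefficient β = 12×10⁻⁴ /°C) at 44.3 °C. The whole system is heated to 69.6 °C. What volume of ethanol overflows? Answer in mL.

32.1 mL

The canister also expands: β_container ≈ 3α = 3.69×10⁻⁵ /K
Net overflow = V₀(β_liq − 3α_cont)ΔT
β − 3α = 1.20×10⁻³ − 3.69×10⁻⁵ = 1.1631×10⁻³ /K; ΔT = 25.3 K
ΔV = 1090 × 1.1631×10⁻³ × 25.3 = 32.1 mL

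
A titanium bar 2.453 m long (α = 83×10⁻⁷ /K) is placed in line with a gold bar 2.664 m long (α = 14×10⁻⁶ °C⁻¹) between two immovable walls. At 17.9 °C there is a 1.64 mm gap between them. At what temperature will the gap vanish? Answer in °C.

α₁L₁ = 2.03599×10⁻⁵ m/K, α₂L₂ = 3.7296×10⁻⁵ m/K → total 5.76559×10⁻⁵ m/K
ΔT = g/(α₁L₁+α₂L₂) = 1.64×10⁻³ / 5.76559×10⁻⁵ = 28.445 K
T = 17.9 + 28.445 = 46.345 °C

T = 46.3 °C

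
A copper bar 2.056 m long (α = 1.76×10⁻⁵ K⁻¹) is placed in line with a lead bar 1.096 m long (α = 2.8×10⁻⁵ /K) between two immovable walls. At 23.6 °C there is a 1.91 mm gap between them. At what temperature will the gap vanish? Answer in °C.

Gap closes when ΔL₁ + ΔL₂ = 1.91 mm = 1.91×10⁻³ m
(α₁L₁ + α₂L₂)ΔT = g
α₁L₁ + α₂L₂ = 1.76×10⁻⁵×2.056 + 2.8×10⁻⁵×1.096 = 6.68736×10⁻⁵ m/K
ΔT = 1.91×10⁻³ / 6.68736×10⁻⁵ = 28.561 K
T = 23.6 + 28.561 = 52.161 °C

T = 52.2 °C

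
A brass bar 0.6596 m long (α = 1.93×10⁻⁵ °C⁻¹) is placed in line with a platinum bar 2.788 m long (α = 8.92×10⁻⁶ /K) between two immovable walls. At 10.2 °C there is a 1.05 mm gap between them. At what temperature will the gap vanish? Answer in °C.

Gap closes when ΔL₁ + ΔL₂ = 1.05 mm = 1.05×10⁻³ m
(α₁L₁ + α₂L₂)ΔT = g
α₁L₁ + α₂L₂ = 1.93×10⁻⁵×0.6596 + 8.92×10⁻⁶×2.788 = 3.759924×10⁻⁵ m/K
ΔT = 1.05×10⁻³ / 3.759924×10⁻⁵ = 27.926 K
T = 10.2 + 27.926 = 38.126 °C

T = 38.1 °C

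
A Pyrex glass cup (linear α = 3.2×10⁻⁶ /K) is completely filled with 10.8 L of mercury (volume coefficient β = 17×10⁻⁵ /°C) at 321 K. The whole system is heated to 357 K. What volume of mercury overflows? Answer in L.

0.0624 L

The cup also expands: β_container ≈ 3α = 9.6×10⁻⁶ /K
Net overflow = V₀(β_liq − 3α_cont)ΔT
β − 3α = 1.70×10⁻⁴ − 9.6×10⁻⁶ = 1.604×10⁻⁴ /K; ΔT = 36 K
ΔV = 10.8 × 1.604×10⁻⁴ × 36 = 0.0624 L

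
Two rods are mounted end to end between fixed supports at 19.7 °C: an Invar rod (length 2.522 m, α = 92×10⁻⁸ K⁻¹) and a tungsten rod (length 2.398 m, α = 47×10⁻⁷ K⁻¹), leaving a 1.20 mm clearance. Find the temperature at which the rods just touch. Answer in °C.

T = 108 °C

Gap closes when ΔL₁ + ΔL₂ = 1.20 mm = 1.20×10⁻³ m
(α₁L₁ + α₂L₂)ΔT = g
α₁L₁ + α₂L₂ = 92×10⁻⁸×2.522 + 47×10⁻⁷×2.398 = 1.359084×10⁻⁵ m/K
ΔT = 1.20×10⁻³ / 1.359084×10⁻⁵ = 88.29 K
T = 19.7 + 88.29 = 107.99 °C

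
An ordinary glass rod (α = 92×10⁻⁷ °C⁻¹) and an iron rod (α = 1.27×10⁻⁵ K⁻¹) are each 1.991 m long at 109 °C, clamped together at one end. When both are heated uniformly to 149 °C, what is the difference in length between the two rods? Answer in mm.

0.279 mm

ΔT = 40 K
ordinary glass: ΔL = 92×10⁻⁷ × 1.991 m × 40 = 7.3269×10⁻⁴ m = 0.73269 mm
iron: ΔL = 1.27×10⁻⁵ × 1.991 m × 40 = 1.0114×10⁻³ m = 1.0114 mm
difference = 1.0114 − 0.73269 = 0.27871 mm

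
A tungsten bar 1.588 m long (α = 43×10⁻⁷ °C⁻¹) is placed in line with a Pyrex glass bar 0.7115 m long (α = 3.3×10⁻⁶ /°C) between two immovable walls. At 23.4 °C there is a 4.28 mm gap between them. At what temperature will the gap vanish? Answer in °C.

Gap closes when ΔL₁ + ΔL₂ = 4.28 mm = 4.28×10⁻³ m
(α₁L₁ + α₂L₂)ΔT = g
α₁L₁ + α₂L₂ = 43×10⁻⁷×1.588 + 3.3×10⁻⁶×0.7115 = 9.17635×10⁻⁶ m/K
ΔT = 4.28×10⁻³ / 9.17635×10⁻⁶ = 466.42 K
T = 23.4 + 466.42 = 489.82 °C

T = 490 °C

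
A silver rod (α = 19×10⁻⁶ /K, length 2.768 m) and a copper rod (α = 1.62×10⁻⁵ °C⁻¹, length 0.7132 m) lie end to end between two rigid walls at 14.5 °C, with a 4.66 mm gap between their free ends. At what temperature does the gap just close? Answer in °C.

Gap closes when ΔL₁ + ΔL₂ = 4.66 mm = 4.66×10⁻³ m
(α₁L₁ + α₂L₂)ΔT = g
α₁L₁ + α₂L₂ = 19×10⁻⁶×2.768 + 1.62×10⁻⁵×0.7132 = 6.414584×10⁻⁵ m/K
ΔT = 4.66×10⁻³ / 6.414584×10⁻⁵ = 72.647 K
T = 14.5 + 72.647 = 87.147 °C

T = 87.1 °C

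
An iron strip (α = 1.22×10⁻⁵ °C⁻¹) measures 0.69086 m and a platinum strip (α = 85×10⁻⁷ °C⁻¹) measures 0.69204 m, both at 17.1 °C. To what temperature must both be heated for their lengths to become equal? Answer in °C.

L₁(1 + α₁ΔT) = L₂(1 + α₂ΔT) ⇒ ΔT = (L₂ − L₁)/(α₁L₁ − α₂L₂)
L₂ − L₁ = 0.69204 − 0.69086 = 1.18×10⁻³ m
α₁L₁ − α₂L₂ = 1.22×10⁻⁵×0.69086 − 85×10⁻⁷×0.69204 = 2.546152×10⁻⁶ m/K
ΔT = 1.18×10⁻³ / 2.546152×10⁻⁶ = 463.444 K
T = 17.1 + 463.444 = 480.544 °C

T = 480.5 °C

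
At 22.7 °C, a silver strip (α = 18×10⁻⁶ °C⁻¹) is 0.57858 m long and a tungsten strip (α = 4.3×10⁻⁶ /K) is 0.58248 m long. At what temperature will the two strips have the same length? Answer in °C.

T = 515.8 °C

L₁(1 + α₁ΔT) = L₂(1 + α₂ΔT) ⇒ ΔT = (L₂ − L₁)/(α₁L₁ − α₂L₂)
L₂ − L₁ = 0.58248 − 0.57858 = 3.90×10⁻³ m
α₁L₁ − α₂L₂ = 18×10⁻⁶×0.57858 − 4.3×10⁻⁶×0.58248 = 7.909776×10⁻⁶ m/K
ΔT = 3.90×10⁻³ / 7.909776×10⁻⁶ = 493.061 K
T = 22.7 + 493.061 = 515.761 °C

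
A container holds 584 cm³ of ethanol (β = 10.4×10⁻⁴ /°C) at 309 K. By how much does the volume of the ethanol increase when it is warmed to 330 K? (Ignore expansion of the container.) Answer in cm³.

|ΔT| = |330 − 309| = 21 K
ΔV = βV₀ΔT = (10.4×10⁻⁴)(584)(21) = 12.8 cm³

ΔV = 12.8 cm³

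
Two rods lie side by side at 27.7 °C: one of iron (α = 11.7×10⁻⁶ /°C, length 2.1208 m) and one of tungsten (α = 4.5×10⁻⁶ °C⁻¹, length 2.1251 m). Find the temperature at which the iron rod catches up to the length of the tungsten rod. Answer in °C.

Equal length when α₁L₁ΔT − α₂L₂ΔT = L₂ − L₁ = 4.30×10⁻³ m
α₁L₁ = 2.481336×10⁻⁵, α₂L₂ = 9.56295×10⁻⁶ → Δ(αL) = 1.525041×10⁻⁵ m/K
ΔT = 4.30×10⁻³ / 1.525041×10⁻⁵ = 281.960 K, so T = 27.7 + 281.960 = 309.660 °C

T = 309.7 °C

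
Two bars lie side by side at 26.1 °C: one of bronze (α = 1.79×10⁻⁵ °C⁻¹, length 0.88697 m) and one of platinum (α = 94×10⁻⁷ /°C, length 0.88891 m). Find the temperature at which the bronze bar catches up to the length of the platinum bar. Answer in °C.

L₁(1 + α₁ΔT) = L₂(1 + α₂ΔT) ⇒ ΔT = (L₂ − L₁)/(α₁L₁ − α₂L₂)
L₂ − L₁ = 0.88891 − 0.88697 = 1.94×10⁻³ m
α₁L₁ − α₂L₂ = 1.79×10⁻⁵×0.88697 − 94×10⁻⁷×0.88891 = 7.521009×10⁻⁶ m/K
ΔT = 1.94×10⁻³ / 7.521009×10⁻⁶ = 257.944 K
T = 26.1 + 257.944 = 284.044 °C

T = 284.0 °C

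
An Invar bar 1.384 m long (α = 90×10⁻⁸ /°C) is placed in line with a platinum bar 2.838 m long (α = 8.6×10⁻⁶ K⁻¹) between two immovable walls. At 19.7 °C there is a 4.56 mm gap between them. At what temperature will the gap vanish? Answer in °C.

Gap closes when ΔL₁ + ΔL₂ = 4.56 mm = 4.56×10⁻³ m
(α₁L₁ + α₂L₂)ΔT = g
α₁L₁ + α₂L₂ = 90×10⁻⁸×1.384 + 8.6×10⁻⁶×2.838 = 2.56524×10⁻⁵ m/K
ΔT = 4.56×10⁻³ / 2.56524×10⁻⁵ = 177.76 K
T = 19.7 + 177.76 = 197.46 °C

T = 197 °C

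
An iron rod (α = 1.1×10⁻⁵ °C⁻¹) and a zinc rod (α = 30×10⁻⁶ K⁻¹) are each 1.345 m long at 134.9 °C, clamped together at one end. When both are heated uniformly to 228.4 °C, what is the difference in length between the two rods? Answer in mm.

ΔT = 93.5 K
iron: ΔL = 1.1×10⁻⁵ × 1.345 m × 93.5 = 1.3833×10⁻³ m = 1.3833 mm
zinc: ΔL = 30×10⁻⁶ × 1.345 m × 93.5 = 3.7727×10⁻³ m = 3.7727 mm
difference = 3.7727 − 1.3833 = 2.3894 mm

2.39 mm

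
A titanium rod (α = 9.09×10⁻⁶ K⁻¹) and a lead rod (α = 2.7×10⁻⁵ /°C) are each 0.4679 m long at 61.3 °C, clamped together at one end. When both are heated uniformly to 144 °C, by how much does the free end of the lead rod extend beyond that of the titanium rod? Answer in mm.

0.693 mm

ΔT = 82.7 K
titanium: ΔL = 9.09×10⁻⁶ × 0.4679 m × 82.7 = 3.5174×10⁻⁴ m = 0.35174 mm
lead: ΔL = 2.7×10⁻⁵ × 0.4679 m × 82.7 = 1.0448×10⁻³ m = 1.0448 mm
difference = 1.0448 − 0.35174 = 0.69306 mm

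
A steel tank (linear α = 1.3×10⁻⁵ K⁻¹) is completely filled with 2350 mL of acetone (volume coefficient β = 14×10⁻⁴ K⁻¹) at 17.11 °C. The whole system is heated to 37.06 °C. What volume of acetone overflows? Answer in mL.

63.8 mL

The tank also expands: β_container ≈ 3α = 3.9×10⁻⁵ /K
Net overflow = V₀(β_liq − 3α_cont)ΔT
β − 3α = 1.40×10⁻³ − 3.9×10⁻⁵ = 1.361×10⁻³ /K; ΔT = 19.95 K
ΔV = 2350 × 1.361×10⁻³ × 19.95 = 63.8 mL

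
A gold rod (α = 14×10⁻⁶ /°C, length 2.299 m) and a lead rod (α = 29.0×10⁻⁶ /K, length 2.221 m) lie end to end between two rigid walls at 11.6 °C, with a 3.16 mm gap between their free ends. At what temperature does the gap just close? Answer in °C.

T = 44.3 °C

Gap closes when ΔL₁ + ΔL₂ = 3.16 mm = 3.16×10⁻³ m
(α₁L₁ + α₂L₂)ΔT = g
α₁L₁ + α₂L₂ = 14×10⁻⁶×2.299 + 29.0×10⁻⁶×2.221 = 9.6595×10⁻⁵ m/K
ΔT = 3.16×10⁻³ / 9.6595×10⁻⁵ = 32.714 K
T = 11.6 + 32.714 = 44.314 °C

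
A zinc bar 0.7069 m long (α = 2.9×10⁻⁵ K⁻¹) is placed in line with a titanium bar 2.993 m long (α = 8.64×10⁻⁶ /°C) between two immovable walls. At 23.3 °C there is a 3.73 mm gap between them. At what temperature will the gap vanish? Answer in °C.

α₁L₁ = 2.05001×10⁻⁵ m/K, α₂L₂ = 2.585952×10⁻⁵ m/K → total 4.635962×10⁻⁵ m/K
ΔT = g/(α₁L₁+α₂L₂) = 3.73×10⁻³ / 4.635962×10⁻⁵ = 80.46 K
T = 23.3 + 80.46 = 103.76 °C

T = 104 °C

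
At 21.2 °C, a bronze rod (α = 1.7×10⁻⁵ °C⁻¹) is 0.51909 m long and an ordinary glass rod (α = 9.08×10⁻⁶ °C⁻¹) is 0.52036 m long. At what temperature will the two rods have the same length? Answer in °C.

T = 331.0 °C

L₁(1 + α₁ΔT) = L₂(1 + α₂ΔT) ⇒ ΔT = (L₂ − L₁)/(α₁L₁ − α₂L₂)
L₂ − L₁ = 0.52036 − 0.51909 = 1.27×10⁻³ m
α₁L₁ − α₂L₂ = 1.7×10⁻⁵×0.51909 − 9.08×10⁻⁶×0.52036 = 4.0996612×10⁻⁶ m/K
ΔT = 1.27×10⁻³ / 4.0996612×10⁻⁶ = 309.782 K
T = 21.2 + 309.782 = 330.982 °C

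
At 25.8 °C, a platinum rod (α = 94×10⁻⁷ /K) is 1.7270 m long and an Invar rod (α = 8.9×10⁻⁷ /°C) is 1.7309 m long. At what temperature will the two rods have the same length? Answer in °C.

T = 291.2 °C

Equal length when α₁L₁ΔT − α₂L₂ΔT = L₂ − L₁ = 3.90×10⁻³ m
α₁L₁ = 1.62338×10⁻⁵, α₂L₂ = 1.540501×10⁻⁶ → Δ(αL) = 1.4693299×10⁻⁵ m/K
ΔT = 3.90×10⁻³ / 1.4693299×10⁻⁵ = 265.427 K, so T = 25.8 + 265.427 = 291.227 °C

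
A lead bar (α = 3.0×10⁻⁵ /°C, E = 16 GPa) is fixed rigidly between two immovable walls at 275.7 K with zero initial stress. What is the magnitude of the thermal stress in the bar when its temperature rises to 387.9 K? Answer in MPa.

σ = 53.9 MPa

Fully constrained: the free strain ε = αΔT is blocked, so σ = Eε = EαΔT.
|ΔT| = 112.2 K
σ = 16.0×10⁹ × 3.0×10⁻⁵ × 112.2 = 5.39×10⁷ Pa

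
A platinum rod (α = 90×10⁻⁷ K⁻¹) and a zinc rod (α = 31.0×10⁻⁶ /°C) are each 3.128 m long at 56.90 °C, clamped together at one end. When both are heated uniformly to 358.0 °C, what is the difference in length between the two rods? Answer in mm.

20.7 mm

ΔT = 301.10 K
platinum: ΔL = 90×10⁻⁷ × 3.128 m × 301.10 = 8.4766×10⁻³ m = 8.4766 mm
zinc: ΔL = 31.0×10⁻⁶ × 3.128 m × 301.10 = 2.9197×10⁻² m = 29.197 mm
difference = 29.197 − 8.4766 = 20.7204 mm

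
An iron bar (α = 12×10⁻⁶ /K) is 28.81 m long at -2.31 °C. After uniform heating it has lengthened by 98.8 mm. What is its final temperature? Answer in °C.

ΔL = αL₀ΔT ⇒ ΔT = ΔL / (αL₀)
ΔT = 98.8×10⁻³ m / (12×10⁻⁶ × 28.81 m) = 285.78 K
T = -2.31 + 285.78 = 283.47 °C

T = 283 °C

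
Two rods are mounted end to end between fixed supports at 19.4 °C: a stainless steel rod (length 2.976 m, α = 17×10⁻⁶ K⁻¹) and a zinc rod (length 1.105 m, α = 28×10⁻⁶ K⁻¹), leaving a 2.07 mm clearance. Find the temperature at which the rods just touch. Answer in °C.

T = 44.8 °C

Gap closes when ΔL₁ + ΔL₂ = 2.07 mm = 2.07×10⁻³ m
(α₁L₁ + α₂L₂)ΔT = g
α₁L₁ + α₂L₂ = 17×10⁻⁶×2.976 + 28×10⁻⁶×1.105 = 8.1532×10⁻⁵ m/K
ΔT = 2.07×10⁻³ / 8.1532×10⁻⁵ = 25.389 K
T = 19.4 + 25.389 = 44.789 °C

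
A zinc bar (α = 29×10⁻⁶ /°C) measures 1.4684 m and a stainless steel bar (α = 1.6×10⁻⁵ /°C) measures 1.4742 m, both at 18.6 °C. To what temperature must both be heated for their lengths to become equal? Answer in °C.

T = 323.9 °C

Equal length when α₁L₁ΔT − α₂L₂ΔT = L₂ − L₁ = 5.80×10⁻³ m
α₁L₁ = 4.25836×10⁻⁵, α₂L₂ = 2.35872×10⁻⁵ → Δ(αL) = 1.89964×10⁻⁵ m/K
ΔT = 5.80×10⁻³ / 1.89964×10⁻⁵ = 305.321 K, so T = 18.6 + 305.321 = 323.921 °C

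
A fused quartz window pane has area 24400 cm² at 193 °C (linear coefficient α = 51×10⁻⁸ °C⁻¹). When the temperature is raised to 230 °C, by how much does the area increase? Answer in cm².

Area coefficient ≈ 2α; |ΔT| = 37 K
ΔA = 2αA₀ΔT = 2(51×10⁻⁸)(24400)(37) = 0.921 cm²

ΔA = 0.921 cm²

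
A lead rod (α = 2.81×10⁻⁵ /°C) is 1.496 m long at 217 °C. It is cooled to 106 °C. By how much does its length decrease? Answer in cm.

ΔL = 0.467 cm

|ΔT| = |106 − 217| = 111 K
ΔL = αL₀ΔT = (2.81×10⁻⁵)(1.496)(111) = 4.67×10⁻³ m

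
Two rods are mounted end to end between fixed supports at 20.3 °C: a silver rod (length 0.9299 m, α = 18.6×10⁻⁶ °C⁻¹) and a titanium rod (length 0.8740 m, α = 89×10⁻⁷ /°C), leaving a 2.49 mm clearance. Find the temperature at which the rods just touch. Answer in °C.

α₁L₁ = 1.729614×10⁻⁵ m/K, α₂L₂ = 7.7786×10⁻⁶ m/K → total 2.507474×10⁻⁵ m/K
ΔT = g/(α₁L₁+α₂L₂) = 2.49×10⁻³ / 2.507474×10⁻⁵ = 99.30 K
T = 20.3 + 99.30 = 119.60 °C

T = 120 °C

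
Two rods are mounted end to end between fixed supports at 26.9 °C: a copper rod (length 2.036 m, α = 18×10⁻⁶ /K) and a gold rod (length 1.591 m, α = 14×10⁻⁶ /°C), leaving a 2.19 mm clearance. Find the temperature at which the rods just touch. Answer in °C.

Gap closes when ΔL₁ + ΔL₂ = 2.19 mm = 2.19×10⁻³ m
(α₁L₁ + α₂L₂)ΔT = g
α₁L₁ + α₂L₂ = 18×10⁻⁶×2.036 + 14×10⁻⁶×1.591 = 5.8922×10⁻⁵ m/K
ΔT = 2.19×10⁻³ / 5.8922×10⁻⁵ = 37.168 K
T = 26.9 + 37.168 = 64.068 °C

T = 64.1 °C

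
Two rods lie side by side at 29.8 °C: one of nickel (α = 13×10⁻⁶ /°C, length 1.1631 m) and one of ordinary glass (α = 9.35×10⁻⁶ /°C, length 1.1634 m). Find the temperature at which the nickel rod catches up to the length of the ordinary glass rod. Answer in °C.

T = 100.5 °C

Equal length when α₁L₁ΔT − α₂L₂ΔT = L₂ − L₁ = 3.00×10⁻⁴ m
α₁L₁ = 1.51203×10⁻⁵, α₂L₂ = 1.087779×10⁻⁵ → Δ(αL) = 4.24251×10⁻⁶ m/K
ΔT = 3.00×10⁻⁴ / 4.24251×10⁻⁶ = 70.713 K, so T = 29.8 + 70.713 = 100.513 °C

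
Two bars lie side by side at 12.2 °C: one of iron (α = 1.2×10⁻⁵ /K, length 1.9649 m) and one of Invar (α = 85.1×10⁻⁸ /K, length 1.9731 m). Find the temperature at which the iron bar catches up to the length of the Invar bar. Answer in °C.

Equal length when α₁L₁ΔT − α₂L₂ΔT = L₂ − L₁ = 8.20×10⁻³ m
α₁L₁ = 2.35788×10⁻⁵, α₂L₂ = 1.6791081×10⁻⁶ → Δ(αL) = 2.18996919×10⁻⁵ m/K
ΔT = 8.20×10⁻³ / 2.18996919×10⁻⁵ = 374.434 K, so T = 12.2 + 374.434 = 386.634 °C

T = 386.6 °C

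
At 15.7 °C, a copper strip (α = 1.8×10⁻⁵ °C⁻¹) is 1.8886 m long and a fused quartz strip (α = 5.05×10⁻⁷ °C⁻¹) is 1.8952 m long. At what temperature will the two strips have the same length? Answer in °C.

L₁(1 + α₁ΔT) = L₂(1 + α₂ΔT) ⇒ ΔT = (L₂ − L₁)/(α₁L₁ − α₂L₂)
L₂ − L₁ = 1.8952 − 1.8886 = 6.60×10⁻³ m
α₁L₁ − α₂L₂ = 1.8×10⁻⁵×1.8886 − 5.05×10⁻⁷×1.8952 = 3.3037724×10⁻⁵ m/K
ΔT = 6.60×10⁻³ / 3.3037724×10⁻⁵ = 199.772 K
T = 15.7 + 199.772 = 215.472 °C

T = 215.5 °C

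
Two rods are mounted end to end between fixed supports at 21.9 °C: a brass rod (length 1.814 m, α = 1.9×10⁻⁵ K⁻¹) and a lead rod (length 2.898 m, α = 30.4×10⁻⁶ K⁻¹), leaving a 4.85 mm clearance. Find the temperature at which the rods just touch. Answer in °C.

T = 61.5 °C

Gap closes when ΔL₁ + ΔL₂ = 4.85 mm = 4.85×10⁻³ m
(α₁L₁ + α₂L₂)ΔT = g
α₁L₁ + α₂L₂ = 1.9×10⁻⁵×1.814 + 30.4×10⁻⁶×2.898 = 1.225652×10⁻⁴ m/K
ΔT = 4.85×10⁻³ / 1.225652×10⁻⁴ = 39.571 K
T = 21.9 + 39.571 = 61.471 °C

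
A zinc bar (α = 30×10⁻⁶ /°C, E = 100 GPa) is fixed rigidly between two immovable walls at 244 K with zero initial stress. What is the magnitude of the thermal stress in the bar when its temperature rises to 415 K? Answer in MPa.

Fully constrained: the free strain ε = αΔT is blocked, so σ = Eε = EαΔT.
|ΔT| = 171 K
σ = 100×10⁹ × 30×10⁻⁶ × 171 = 5.13×10⁸ Pa

σ = 513 MPa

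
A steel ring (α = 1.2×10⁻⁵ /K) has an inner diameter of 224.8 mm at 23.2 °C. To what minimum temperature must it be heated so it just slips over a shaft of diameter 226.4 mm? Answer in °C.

Required Δd = 226.4 − 224.8 = 1.6 mm
Δd = αd₀ΔT ⇒ ΔT = Δd/(αd₀) = 1.6 / (1.2×10⁻⁵ × 224.8) = 593.12 K
T_min = 23.2 + 593.12 = 616.32 °C

T = 616 °C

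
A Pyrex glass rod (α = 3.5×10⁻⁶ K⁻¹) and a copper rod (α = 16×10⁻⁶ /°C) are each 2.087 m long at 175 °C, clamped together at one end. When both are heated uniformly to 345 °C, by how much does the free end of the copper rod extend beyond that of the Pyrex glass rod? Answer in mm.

4.43 mm

ΔT = 170 K
Pyrex glass: ΔL = 3.5×10⁻⁶ × 2.087 m × 170 = 1.2418×10⁻³ m = 1.2418 mm
copper: ΔL = 16×10⁻⁶ × 2.087 m × 170 = 5.6766×10⁻³ m = 5.6766 mm
difference = 5.6766 − 1.2418 = 4.4348 mm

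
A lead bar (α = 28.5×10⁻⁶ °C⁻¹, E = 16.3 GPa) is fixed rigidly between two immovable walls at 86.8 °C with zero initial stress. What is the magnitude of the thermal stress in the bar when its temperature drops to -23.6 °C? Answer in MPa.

Fully constrained: the free strain ε = αΔT is blocked, so σ = Eε = EαΔT.
|ΔT| = 110.4 K
σ = 16.3×10⁹ × 28.5×10⁻⁶ × 110.4 = 5.13×10⁷ Pa

σ = 51.3 MPa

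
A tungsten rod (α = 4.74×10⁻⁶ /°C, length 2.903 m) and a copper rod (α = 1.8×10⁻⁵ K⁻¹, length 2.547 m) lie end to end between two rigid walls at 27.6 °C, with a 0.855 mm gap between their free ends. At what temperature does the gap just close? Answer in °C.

T = 41.9 °C

α₁L₁ = 1.376022×10⁻⁵ m/K, α₂L₂ = 4.5846×10⁻⁵ m/K → total 5.960622×10⁻⁵ m/K
ΔT = g/(α₁L₁+α₂L₂) = 8.55×10⁻⁴ / 5.960622×10⁻⁵ = 14.344 K
T = 27.6 + 14.344 = 41.944 °C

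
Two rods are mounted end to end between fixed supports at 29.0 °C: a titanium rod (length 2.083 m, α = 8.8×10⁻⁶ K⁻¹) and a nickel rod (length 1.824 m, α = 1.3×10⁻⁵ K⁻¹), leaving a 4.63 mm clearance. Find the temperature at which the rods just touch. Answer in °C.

T = 139 °C

Gap closes when ΔL₁ + ΔL₂ = 4.63 mm = 4.63×10⁻³ m
(α₁L₁ + α₂L₂)ΔT = g
α₁L₁ + α₂L₂ = 8.8×10⁻⁶×2.083 + 1.3×10⁻⁵×1.824 = 4.20424×10⁻⁵ m/K
ΔT = 4.63×10⁻³ / 4.20424×10⁻⁵ = 110.13 K
T = 29.0 + 110.13 = 139.13 °C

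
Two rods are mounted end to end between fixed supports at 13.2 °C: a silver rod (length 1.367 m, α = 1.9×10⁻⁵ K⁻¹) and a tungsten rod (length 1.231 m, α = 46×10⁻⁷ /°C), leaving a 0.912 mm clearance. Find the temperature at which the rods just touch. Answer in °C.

α₁L₁ = 2.5973×10⁻⁵ m/K, α₂L₂ = 5.6626×10⁻⁶ m/K → total 3.16356×10⁻⁵ m/K
ΔT = g/(α₁L₁+α₂L₂) = 9.12×10⁻⁴ / 3.16356×10⁻⁵ = 28.828 K
T = 13.2 + 28.828 = 42.028 °C

T = 42.0 °C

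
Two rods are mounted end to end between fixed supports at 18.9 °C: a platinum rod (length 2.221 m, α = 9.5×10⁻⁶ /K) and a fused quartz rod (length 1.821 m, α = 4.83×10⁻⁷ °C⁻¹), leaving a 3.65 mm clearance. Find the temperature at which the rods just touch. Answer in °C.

T = 185 °C

α₁L₁ = 2.10995×10⁻⁵ m/K, α₂L₂ = 8.79543×10⁻⁷ m/K → total 2.1979043×10⁻⁵ m/K
ΔT = g/(α₁L₁+α₂L₂) = 3.65×10⁻³ / 2.1979043×10⁻⁵ = 166.07 K
T = 18.9 + 166.07 = 184.97 °C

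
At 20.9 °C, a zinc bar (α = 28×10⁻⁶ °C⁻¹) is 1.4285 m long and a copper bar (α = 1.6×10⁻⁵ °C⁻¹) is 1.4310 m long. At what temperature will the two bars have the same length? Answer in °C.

L₁(1 + α₁ΔT) = L₂(1 + α₂ΔT) ⇒ ΔT = (L₂ − L₁)/(α₁L₁ − α₂L₂)
L₂ − L₁ = 1.4310 − 1.4285 = 2.50×10⁻³ m
α₁L₁ − α₂L₂ = 28×10⁻⁶×1.4285 − 1.6×10⁻⁵×1.4310 = 1.7102×10⁻⁵ m/K
ΔT = 2.50×10⁻³ / 1.7102×10⁻⁵ = 146.182 K
T = 20.9 + 146.182 = 167.082 °C

T = 167.1 °C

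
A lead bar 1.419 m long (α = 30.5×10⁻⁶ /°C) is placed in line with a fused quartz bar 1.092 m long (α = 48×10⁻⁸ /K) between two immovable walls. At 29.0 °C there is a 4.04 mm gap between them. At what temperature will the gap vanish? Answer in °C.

α₁L₁ = 4.32795×10⁻⁵ m/K, α₂L₂ = 5.2416×10⁻⁷ m/K → total 4.380366×10⁻⁵ m/K
ΔT = g/(α₁L₁+α₂L₂) = 4.04×10⁻³ / 4.380366×10⁻⁵ = 92.23 K
T = 29.0 + 92.23 = 121.23 °C

T = 121 °C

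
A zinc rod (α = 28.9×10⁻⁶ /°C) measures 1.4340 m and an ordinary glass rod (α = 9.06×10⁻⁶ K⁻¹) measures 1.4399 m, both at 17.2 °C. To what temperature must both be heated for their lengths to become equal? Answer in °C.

L₁(1 + α₁ΔT) = L₂(1 + α₂ΔT) ⇒ ΔT = (L₂ − L₁)/(α₁L₁ − α₂L₂)
L₂ − L₁ = 1.4399 − 1.4340 = 5.90×10⁻³ m
α₁L₁ − α₂L₂ = 28.9×10⁻⁶×1.4340 − 9.06×10⁻⁶×1.4399 = 2.8397106×10⁻⁵ m/K
ΔT = 5.90×10⁻³ / 2.8397106×10⁻⁵ = 207.768 K
T = 17.2 + 207.768 = 224.968 °C

T = 225.0 °C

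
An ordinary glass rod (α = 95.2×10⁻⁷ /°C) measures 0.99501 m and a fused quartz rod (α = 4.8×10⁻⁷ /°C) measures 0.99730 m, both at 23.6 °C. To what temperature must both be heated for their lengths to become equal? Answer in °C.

Equal length when α₁L₁ΔT − α₂L₂ΔT = L₂ − L₁ = 2.29×10⁻³ m
α₁L₁ = 9.4724952×10⁻⁶, α₂L₂ = 4.78704×10⁻⁷ → Δ(αL) = 8.9937912×10⁻⁶ m/K
ΔT = 2.29×10⁻³ / 8.9937912×10⁻⁶ = 254.620 K, so T = 23.6 + 254.620 = 278.220 °C

T = 278.2 °C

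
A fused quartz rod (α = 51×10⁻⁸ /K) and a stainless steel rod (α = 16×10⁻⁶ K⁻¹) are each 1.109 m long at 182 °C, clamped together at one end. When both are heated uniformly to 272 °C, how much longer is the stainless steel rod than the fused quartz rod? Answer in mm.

ΔT = 90 K
fused quartz: ΔL = 51×10⁻⁸ × 1.109 m × 90 = 5.0903×10⁻⁵ m = 0.050903 mm
stainless steel: ΔL = 16×10⁻⁶ × 1.109 m × 90 = 1.5970×10⁻³ m = 1.5970 mm
difference = 1.5970 − 0.050903 = 1.546097 mm

1.55 mm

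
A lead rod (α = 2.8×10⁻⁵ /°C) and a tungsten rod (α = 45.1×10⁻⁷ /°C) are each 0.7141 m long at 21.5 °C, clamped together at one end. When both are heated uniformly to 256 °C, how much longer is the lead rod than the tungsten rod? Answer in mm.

ΔT = 234.5 K
lead: ΔL = 2.8×10⁻⁵ × 0.7141 m × 234.5 = 4.6888×10⁻³ m = 4.6888 mm
tungsten: ΔL = 45.1×10⁻⁷ × 0.7141 m × 234.5 = 7.5523×10⁻⁴ m = 0.75523 mm
difference = 4.6888 − 0.75523 = 3.93357 mm

3.93 mm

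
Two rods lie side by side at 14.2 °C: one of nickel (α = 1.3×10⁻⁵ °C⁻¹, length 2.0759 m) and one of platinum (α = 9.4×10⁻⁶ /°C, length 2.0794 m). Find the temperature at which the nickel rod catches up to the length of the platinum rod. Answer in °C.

L₁(1 + α₁ΔT) = L₂(1 + α₂ΔT) ⇒ ΔT = (L₂ − L₁)/(α₁L₁ − α₂L₂)
L₂ − L₁ = 2.0794 − 2.0759 = 3.50×10⁻³ m
α₁L₁ − α₂L₂ = 1.3×10⁻⁵×2.0759 − 9.4×10⁻⁶×2.0794 = 7.44034×10⁻⁶ m/K
ΔT = 3.50×10⁻³ / 7.44034×10⁻⁶ = 470.409 K
T = 14.2 + 470.409 = 484.609 °C

T = 484.6 °C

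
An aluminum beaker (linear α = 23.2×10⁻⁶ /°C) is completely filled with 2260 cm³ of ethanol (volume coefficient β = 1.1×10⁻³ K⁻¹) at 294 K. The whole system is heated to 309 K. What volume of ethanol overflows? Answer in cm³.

The beaker also expands: β_container ≈ 3α = 6.96×10⁻⁵ /K
Net overflow = V₀(β_liq − 3α_cont)ΔT
β − 3α = 1.10×10⁻³ − 6.96×10⁻⁵ = 1.0304×10⁻³ /K; ΔT = 15 K
ΔV = 2260 × 1.0304×10⁻³ × 15 = 34.9 cm³

34.9 cm³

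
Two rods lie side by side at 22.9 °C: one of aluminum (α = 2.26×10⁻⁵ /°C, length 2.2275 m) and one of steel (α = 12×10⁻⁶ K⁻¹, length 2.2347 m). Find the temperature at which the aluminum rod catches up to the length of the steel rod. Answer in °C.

Equal length when α₁L₁ΔT − α₂L₂ΔT = L₂ − L₁ = 7.20×10⁻³ m
α₁L₁ = 5.03415×10⁻⁵, α₂L₂ = 2.68164×10⁻⁵ → Δ(αL) = 2.35251×10⁻⁵ m/K
ΔT = 7.20×10⁻³ / 2.35251×10⁻⁵ = 306.056 K, so T = 22.9 + 306.056 = 328.956 °C

T = 329.0 °C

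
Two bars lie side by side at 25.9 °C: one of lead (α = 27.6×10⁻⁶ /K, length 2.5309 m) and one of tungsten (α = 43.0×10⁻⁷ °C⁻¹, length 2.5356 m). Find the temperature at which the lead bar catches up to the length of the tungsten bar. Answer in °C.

L₁(1 + α₁ΔT) = L₂(1 + α₂ΔT) ⇒ ΔT = (L₂ − L₁)/(α₁L₁ − α₂L₂)
L₂ − L₁ = 2.5356 − 2.5309 = 4.70×10⁻³ m
α₁L₁ − α₂L₂ = 27.6×10⁻⁶×2.5309 − 43.0×10⁻⁷×2.5356 = 5.894976×10⁻⁵ m/K
ΔT = 4.70×10⁻³ / 5.894976×10⁻⁵ = 79.729 K
T = 25.9 + 79.729 = 105.629 °C

T = 105.6 °C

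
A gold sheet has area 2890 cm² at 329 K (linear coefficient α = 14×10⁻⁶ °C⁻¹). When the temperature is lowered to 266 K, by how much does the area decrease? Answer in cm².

ΔA = 5.10 cm²

Area coefficient ≈ 2α; |ΔT| = 63 K
ΔA = 2αA₀ΔT = 2(14×10⁻⁶)(2890)(63) = 5.10 cm²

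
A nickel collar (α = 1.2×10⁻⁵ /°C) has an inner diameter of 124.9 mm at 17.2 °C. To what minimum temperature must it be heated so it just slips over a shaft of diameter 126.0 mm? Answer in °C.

Required Δd = 126.0 − 124.9 = 1.1 mm
Δd = αd₀ΔT ⇒ ΔT = Δd/(αd₀) = 1.1 / (1.2×10⁻⁵ × 124.9) = 733.92 K
T_min = 17.2 + 733.92 = 751.12 °C

T = 751 °C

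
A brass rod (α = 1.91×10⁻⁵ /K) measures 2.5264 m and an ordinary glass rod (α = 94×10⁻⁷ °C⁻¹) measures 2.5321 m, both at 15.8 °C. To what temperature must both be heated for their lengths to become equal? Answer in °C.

Equal length when α₁L₁ΔT − α₂L₂ΔT = L₂ − L₁ = 5.70×10⁻³ m
α₁L₁ = 4.825424×10⁻⁵, α₂L₂ = 2.380174×10⁻⁵ → Δ(αL) = 2.44525×10⁻⁵ m/K
ΔT = 5.70×10⁻³ / 2.44525×10⁻⁵ = 233.105 K, so T = 15.8 + 233.105 = 248.905 °C

T = 248.9 °C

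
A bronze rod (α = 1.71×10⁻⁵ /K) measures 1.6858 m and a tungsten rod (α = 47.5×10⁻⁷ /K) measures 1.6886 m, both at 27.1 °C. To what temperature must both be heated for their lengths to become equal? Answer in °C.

T = 161.7 °C

Equal length when α₁L₁ΔT − α₂L₂ΔT = L₂ − L₁ = 2.80×10⁻³ m
α₁L₁ = 2.882718×10⁻⁵, α₂L₂ = 8.02085×10⁻⁶ → Δ(αL) = 2.080633×10⁻⁵ m/K
ΔT = 2.80×10⁻³ / 2.080633×10⁻⁵ = 134.574 K, so T = 27.1 + 134.574 = 161.674 °C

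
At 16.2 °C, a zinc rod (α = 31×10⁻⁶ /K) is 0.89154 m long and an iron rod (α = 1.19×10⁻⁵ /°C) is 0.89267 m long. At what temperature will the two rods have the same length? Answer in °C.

Equal length when α₁L₁ΔT − α₂L₂ΔT = L₂ − L₁ = 1.13×10⁻³ m
α₁L₁ = 2.763774×10⁻⁵, α₂L₂ = 1.0622773×10⁻⁵ → Δ(αL) = 1.7014967×10⁻⁵ m/K
ΔT = 1.13×10⁻³ / 1.7014967×10⁻⁵ = 66.4121 K, so T = 16.2 + 66.4121 = 82.6121 °C

T = 82.61 °C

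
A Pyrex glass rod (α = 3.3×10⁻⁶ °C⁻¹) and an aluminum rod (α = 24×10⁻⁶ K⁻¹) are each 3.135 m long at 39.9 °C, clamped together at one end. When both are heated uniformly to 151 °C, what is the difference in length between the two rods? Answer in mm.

ΔT = 111.1 K
Pyrex glass: ΔL = 3.3×10⁻⁶ × 3.135 m × 111.1 = 1.1494×10⁻³ m = 1.1494 mm
aluminum: ΔL = 24×10⁻⁶ × 3.135 m × 111.1 = 8.3592×10⁻³ m = 8.3592 mm
difference = 8.3592 − 1.1494 = 7.2098 mm

7.21 mm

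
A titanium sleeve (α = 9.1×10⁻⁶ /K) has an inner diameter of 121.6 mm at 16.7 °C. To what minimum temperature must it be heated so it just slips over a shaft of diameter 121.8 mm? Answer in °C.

Required Δd = 121.8 − 121.6 = 0.2 mm
Δd = αd₀ΔT ⇒ ΔT = Δd/(αd₀) = 0.2 / (9.1×10⁻⁶ × 121.6) = 180.74 K
T_min = 16.7 + 180.74 = 197.44 °C

T = 197 °C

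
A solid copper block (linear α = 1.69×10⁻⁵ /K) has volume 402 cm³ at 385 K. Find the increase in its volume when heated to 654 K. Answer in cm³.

Isotropic solid: β ≈ 3α = 5.1×10⁻⁵ /K; ΔT = 269 K
ΔV = 3αV₀ΔT = 3(1.69×10⁻⁵)(402)(269) = 5.48 cm³

ΔV = 5.48 cm³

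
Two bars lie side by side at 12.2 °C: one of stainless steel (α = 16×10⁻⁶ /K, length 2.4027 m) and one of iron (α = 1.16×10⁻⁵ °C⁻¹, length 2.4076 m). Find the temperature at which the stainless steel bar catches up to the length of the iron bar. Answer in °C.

Equal length when α₁L₁ΔT − α₂L₂ΔT = L₂ − L₁ = 4.90×10⁻³ m
α₁L₁ = 3.84432×10⁻⁵, α₂L₂ = 2.792816×10⁻⁵ → Δ(αL) = 1.051504×10⁻⁵ m/K
ΔT = 4.90×10⁻³ / 1.051504×10⁻⁵ = 465.999 K, so T = 12.2 + 465.999 = 478.199 °C

T = 478.2 °C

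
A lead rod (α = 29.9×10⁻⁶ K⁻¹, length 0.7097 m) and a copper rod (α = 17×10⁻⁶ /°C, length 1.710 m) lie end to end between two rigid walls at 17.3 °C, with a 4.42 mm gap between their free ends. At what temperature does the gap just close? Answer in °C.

Gap closes when ΔL₁ + ΔL₂ = 4.42 mm = 4.42×10⁻³ m
(α₁L₁ + α₂L₂)ΔT = g
α₁L₁ + α₂L₂ = 29.9×10⁻⁶×0.7097 + 17×10⁻⁶×1.710 = 5.029003×10⁻⁵ m/K
ΔT = 4.42×10⁻³ / 5.029003×10⁻⁵ = 87.89 K
T = 17.3 + 87.89 = 105.19 °C

T = 105 °C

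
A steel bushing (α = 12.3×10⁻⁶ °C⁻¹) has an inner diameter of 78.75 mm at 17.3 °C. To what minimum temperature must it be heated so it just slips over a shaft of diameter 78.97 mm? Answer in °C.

Required Δd = 78.97 − 78.75 = 0.22 mm
Δd = αd₀ΔT ⇒ ΔT = Δd/(αd₀) = 0.22 / (12.3×10⁻⁶ × 78.75) = 227.13 K
T_min = 17.3 + 227.13 = 244.43 °C

T = 244 °C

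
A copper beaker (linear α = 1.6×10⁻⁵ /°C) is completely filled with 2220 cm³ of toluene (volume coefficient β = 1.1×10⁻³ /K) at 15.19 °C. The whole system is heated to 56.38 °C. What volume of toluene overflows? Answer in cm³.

The beaker also expands: β_container ≈ 3α = 4.8×10⁻⁵ /K
Net overflow = V₀(β_liq − 3α_cont)ΔT
β − 3α = 1.10×10⁻³ − 4.8×10⁻⁵ = 1.052×10⁻³ /K; ΔT = 41.19 K
ΔV = 2220 × 1.052×10⁻³ × 41.19 = 96.2 cm³

96.2 cm³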